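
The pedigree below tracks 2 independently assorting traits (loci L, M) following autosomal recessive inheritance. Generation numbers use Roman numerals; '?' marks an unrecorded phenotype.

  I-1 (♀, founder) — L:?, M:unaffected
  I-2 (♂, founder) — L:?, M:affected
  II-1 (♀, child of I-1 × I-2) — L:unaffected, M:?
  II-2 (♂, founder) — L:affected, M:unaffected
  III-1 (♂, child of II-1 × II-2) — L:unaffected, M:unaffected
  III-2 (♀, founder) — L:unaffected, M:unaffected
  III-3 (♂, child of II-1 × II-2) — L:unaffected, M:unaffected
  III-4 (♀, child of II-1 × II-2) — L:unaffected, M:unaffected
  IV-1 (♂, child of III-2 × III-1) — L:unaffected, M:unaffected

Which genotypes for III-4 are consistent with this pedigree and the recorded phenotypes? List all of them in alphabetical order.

III-4 ∈ {Ll MM, Ll Mm}

L/I-1 ? ·: LL|Ll|ll
L/I-2 ? ·: LL|Ll|ll
L/II-1 un I-1×I-2: LL|Ll
L/II-2 aff ·: ll
L/III-1 un II-1×II-2: Ll
L/III-2 un ·: LL|Ll
L/III-3 un II-1×II-2: Ll
L/III-4 un II-1×II-2: Ll
L/IV-1 un III-2×III-1: LL|Ll
⇒ L over [I-1,I-2,II-1,II-2,III-1,III-2,III-3,III-4,IV-1]: 44 consistent
M/I-1 un ·: MM|Mm
M/I-2 aff ·: mm
M/II-1 ? I-1×I-2: Mm|mm
M/II-2 un ·: MM|Mm
M/III-1 un II-1×II-2: MM|Mm
M/III-2 un ·: MM|Mm
M/III-3 un II-1×II-2: MM|Mm
M/III-4 un II-1×II-2: MM|Mm
M/IV-1 un III-2×III-1: MM|Mm
⇒ M over [I-1,I-2,II-1,II-2,III-1,III-2,III-3,III-4,IV-1]: 120 consistent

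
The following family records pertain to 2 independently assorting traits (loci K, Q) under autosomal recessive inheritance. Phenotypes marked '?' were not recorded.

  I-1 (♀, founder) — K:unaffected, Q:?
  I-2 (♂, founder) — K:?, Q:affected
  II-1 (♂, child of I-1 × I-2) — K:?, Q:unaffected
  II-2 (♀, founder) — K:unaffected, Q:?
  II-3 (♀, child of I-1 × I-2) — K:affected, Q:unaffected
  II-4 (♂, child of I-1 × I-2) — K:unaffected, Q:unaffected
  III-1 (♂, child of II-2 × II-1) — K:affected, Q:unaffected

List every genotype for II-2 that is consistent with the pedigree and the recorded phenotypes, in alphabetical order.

K/I-1 un ·: Kk
K/I-2 ? ·: Kk|kk
K/II-1 ? I-1×I-2: Kk|kk
K/II-2 un ·: Kk
K/II-3 aff I-1×I-2: kk
K/II-4 un I-1×I-2: KK|Kk
K/III-1 aff II-2×II-1: kk
⇒ K over [I-1,I-2,II-1,II-2,II-3,II-4,III-1]: 6 consistent
Q/I-1 ? ·: QQ|Qq
Q/I-2 aff ·: qq
Q/II-1 un I-1×I-2: Qq
Q/II-2 ? ·: QQ|Qq|qq
Q/II-3 un I-1×I-2: Qq
Q/II-4 un I-1×I-2: Qq
Q/III-1 un II-2×II-1: QQ|Qq
⇒ Q over [I-1,I-2,II-1,II-2,II-3,II-4,III-1]: 10 consistent

II-2 ∈ {Kk QQ, Kk Qq, Kk qq}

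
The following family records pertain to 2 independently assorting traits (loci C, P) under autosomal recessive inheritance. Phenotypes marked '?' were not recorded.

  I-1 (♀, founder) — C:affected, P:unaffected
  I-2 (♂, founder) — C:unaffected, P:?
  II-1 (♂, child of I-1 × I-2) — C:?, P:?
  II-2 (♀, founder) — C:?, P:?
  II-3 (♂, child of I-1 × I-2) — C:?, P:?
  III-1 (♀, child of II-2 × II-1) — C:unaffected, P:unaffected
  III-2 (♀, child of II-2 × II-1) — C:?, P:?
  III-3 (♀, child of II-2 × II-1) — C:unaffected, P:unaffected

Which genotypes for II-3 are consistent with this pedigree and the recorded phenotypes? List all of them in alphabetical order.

II-3 ∈ {Cc PP, Cc Pp, Cc pp, cc PP, cc Pp, cc pp}

C/I-1 aff ·: cc
C/I-2 un ·: CC|Cc
C/II-1 ? I-1×I-2: Cc|cc
C/II-2 ? ·: CC|Cc|cc
C/II-3 ? I-1×I-2: Cc|cc
C/III-1 un II-2×II-1: CC|Cc
C/III-2 ? II-2×II-1: CC|Cc|cc
C/III-3 un II-2×II-1: CC|Cc
⇒ C over [I-1,I-2,II-1,II-2,II-3,III-1,III-2,III-3]: 72 consistent
P/I-1 un ·: PP|Pp
P/I-2 ? ·: PP|Pp|pp
P/II-1 ? I-1×I-2: PP|Pp|pp
P/II-2 ? ·: PP|Pp|pp
P/II-3 ? I-1×I-2: PP|Pp|pp
P/III-1 un II-2×II-1: PP|Pp
P/III-2 ? II-2×II-1: PP|Pp|pp
P/III-3 un II-2×II-1: PP|Pp
⇒ P over [I-1,I-2,II-1,II-2,II-3,III-1,III-2,III-3]: 315 consistent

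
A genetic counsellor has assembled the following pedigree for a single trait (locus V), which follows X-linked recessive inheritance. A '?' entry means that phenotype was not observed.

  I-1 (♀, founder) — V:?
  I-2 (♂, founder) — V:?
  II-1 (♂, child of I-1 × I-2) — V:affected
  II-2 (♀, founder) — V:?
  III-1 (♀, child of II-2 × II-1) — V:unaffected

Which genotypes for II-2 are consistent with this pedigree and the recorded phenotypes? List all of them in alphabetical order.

II-2 ∈ {X^VX^V, X^VX^v}

V/I-1 ? ·: X^VX^v|X^vX^v
V/I-2 ? ·: X^VY|X^vY
V/II-1 aff I-1×I-2: X^vY
V/II-2 ? ·: X^VX^V|X^VX^v
V/III-1 un II-2×II-1: X^VX^v
⇒ V over [I-1,I-2,II-1,II-2,III-1]: 8 consistent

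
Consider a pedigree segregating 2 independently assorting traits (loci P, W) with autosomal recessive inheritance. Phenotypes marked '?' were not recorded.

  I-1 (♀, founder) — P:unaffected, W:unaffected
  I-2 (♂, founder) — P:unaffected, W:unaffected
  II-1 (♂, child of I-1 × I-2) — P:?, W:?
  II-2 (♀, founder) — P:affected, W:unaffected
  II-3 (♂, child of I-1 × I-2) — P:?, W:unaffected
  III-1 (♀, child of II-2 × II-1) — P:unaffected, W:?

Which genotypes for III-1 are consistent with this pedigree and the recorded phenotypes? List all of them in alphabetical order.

P/I-1 un ·: PP|Pp
P/I-2 un ·: PP|Pp
P/II-1 ? I-1×I-2: PP|Pp
P/II-2 aff ·: pp
P/II-3 ? I-1×I-2: PP|Pp|pp
P/III-1 un II-2×II-1: Pp
⇒ P over [I-1,I-2,II-1,II-2,II-3,III-1]: 15 consistent
W/I-1 un ·: WW|Ww
W/I-2 un ·: WW|Ww
W/II-1 ? I-1×I-2: WW|Ww|ww
W/II-2 un ·: WW|Ww
W/II-3 un I-1×I-2: WW|Ww
W/III-1 ? II-2×II-1: WW|Ww|ww
⇒ W over [I-1,I-2,II-1,II-2,II-3,III-1]: 57 consistent

III-1 ∈ {Pp WW, Pp Ww, Pp ww}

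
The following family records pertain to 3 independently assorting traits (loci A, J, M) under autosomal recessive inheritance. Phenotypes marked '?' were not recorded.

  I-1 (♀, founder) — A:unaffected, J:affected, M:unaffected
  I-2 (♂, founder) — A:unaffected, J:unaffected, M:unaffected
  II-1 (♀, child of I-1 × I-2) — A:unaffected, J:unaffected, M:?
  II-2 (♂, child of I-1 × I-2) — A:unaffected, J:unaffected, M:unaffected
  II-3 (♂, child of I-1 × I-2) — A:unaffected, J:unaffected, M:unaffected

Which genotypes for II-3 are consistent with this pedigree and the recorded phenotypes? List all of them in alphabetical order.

A/I-1 un ·: AA|Aa
A/I-2 un ·: AA|Aa
A/II-1 un I-1×I-2: AA|Aa
A/II-2 un I-1×I-2: AA|Aa
A/II-3 un I-1×I-2: AA|Aa
⇒ A over [I-1,I-2,II-1,II-2,II-3]: 25 consistent
J/I-1 aff ·: jj
J/I-2 un ·: JJ|Jj
J/II-1 un I-1×I-2: Jj
J/II-2 un I-1×I-2: Jj
J/II-3 un I-1×I-2: Jj
⇒ J over [I-1,I-2,II-1,II-2,II-3]: 2 consistent
M/I-1 un ·: MM|Mm
M/I-2 un ·: MM|Mm
M/II-1 ? I-1×I-2: MM|Mm|mm
M/II-2 un I-1×I-2: MM|Mm
M/II-3 un I-1×I-2: MM|Mm
⇒ M over [I-1,I-2,II-1,II-2,II-3]: 29 consistent

II-3 ∈ {AA Jj MM, AA Jj Mm, Aa Jj MM, Aa Jj Mm}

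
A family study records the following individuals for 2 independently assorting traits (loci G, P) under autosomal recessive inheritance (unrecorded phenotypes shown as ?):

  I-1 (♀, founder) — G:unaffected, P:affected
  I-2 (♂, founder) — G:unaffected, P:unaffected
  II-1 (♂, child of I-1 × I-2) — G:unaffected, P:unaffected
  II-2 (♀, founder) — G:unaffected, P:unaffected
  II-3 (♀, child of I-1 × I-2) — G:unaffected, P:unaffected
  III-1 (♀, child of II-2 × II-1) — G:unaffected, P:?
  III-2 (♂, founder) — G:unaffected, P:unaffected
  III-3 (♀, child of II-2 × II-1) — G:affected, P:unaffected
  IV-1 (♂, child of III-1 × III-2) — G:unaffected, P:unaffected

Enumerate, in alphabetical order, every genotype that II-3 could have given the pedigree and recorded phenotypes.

G/I-1 un ·: GG|Gg
G/I-2 un ·: GG|Gg
G/II-1 un I-1×I-2: Gg
G/II-2 un ·: Gg
G/II-3 un I-1×I-2: GG|Gg
G/III-1 un II-2×II-1: GG|Gg
G/III-2 un ·: GG|Gg
G/III-3 aff II-2×II-1: gg
G/IV-1 un III-1×III-2: GG|Gg
⇒ G over [I-1,I-2,II-1,II-2,II-3,III-1,III-2,III-3,IV-1]: 42 consistent
P/I-1 aff ·: pp
P/I-2 un ·: PP|Pp
P/II-1 un I-1×I-2: Pp
P/II-2 un ·: PP|Pp
P/II-3 un I-1×I-2: Pp
P/III-1 ? II-2×II-1: PP|Pp|pp
P/III-2 un ·: PP|Pp
P/III-3 un II-2×II-1: PP|Pp
P/IV-1 un III-1×III-2: PP|Pp
⇒ P over [I-1,I-2,II-1,II-2,II-3,III-1,III-2,III-3,IV-1]: 64 consistent

II-3 ∈ {GG Pp, Gg Pp}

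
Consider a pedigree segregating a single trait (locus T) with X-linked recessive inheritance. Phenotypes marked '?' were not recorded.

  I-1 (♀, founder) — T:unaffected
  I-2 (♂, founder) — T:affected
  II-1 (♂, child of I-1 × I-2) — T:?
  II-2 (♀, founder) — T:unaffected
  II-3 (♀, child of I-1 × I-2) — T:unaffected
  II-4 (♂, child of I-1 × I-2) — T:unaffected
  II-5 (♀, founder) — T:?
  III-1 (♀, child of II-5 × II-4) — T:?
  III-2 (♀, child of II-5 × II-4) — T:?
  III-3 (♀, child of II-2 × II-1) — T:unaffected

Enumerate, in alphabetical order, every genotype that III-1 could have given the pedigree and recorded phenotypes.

III-1 ∈ {X^TX^T, X^TX^t}

T/I-1 un ·: X^TX^T|X^TX^t
T/I-2 aff ·: X^tY
T/II-1 ? I-1×I-2: X^TY|X^tY
T/II-2 un ·: X^TX^T|X^TX^t
T/II-3 un I-1×I-2: X^TX^t
T/II-4 un I-1×I-2: X^TY
T/II-5 ? ·: X^TX^T|X^TX^t|X^tX^t
T/III-1 ? II-5×II-4: X^TX^T|X^TX^t
T/III-2 ? II-5×II-4: X^TX^T|X^TX^t
T/III-3 un II-2×II-1: X^TX^T|X^TX^t
⇒ T over [I-1,I-2,II-1,II-2,II-3,II-4,II-5,III-1,III-2,III-3]: 48 consistent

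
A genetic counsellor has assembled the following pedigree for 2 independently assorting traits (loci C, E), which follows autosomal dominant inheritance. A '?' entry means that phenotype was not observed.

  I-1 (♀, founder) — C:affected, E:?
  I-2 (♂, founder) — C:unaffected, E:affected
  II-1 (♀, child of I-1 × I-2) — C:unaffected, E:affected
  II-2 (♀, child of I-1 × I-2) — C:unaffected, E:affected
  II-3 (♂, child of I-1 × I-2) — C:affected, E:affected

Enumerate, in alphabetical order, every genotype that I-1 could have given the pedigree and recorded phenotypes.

I-1 ∈ {Cc EE, Cc Ee, Cc ee}

C/I-1 aff ·: Cc
C/I-2 un ·: cc
C/II-1 un I-1×I-2: cc
C/II-2 un I-1×I-2: cc
C/II-3 aff I-1×I-2: Cc
⇒ C over [I-1,I-2,II-1,II-2,II-3]: 1 consistent
E/I-1 ? ·: ee|Ee|EE
E/I-2 aff ·: Ee|EE
E/II-1 aff I-1×I-2: Ee|EE
E/II-2 aff I-1×I-2: Ee|EE
E/II-3 aff I-1×I-2: Ee|EE
⇒ E over [I-1,I-2,II-1,II-2,II-3]: 27 consistent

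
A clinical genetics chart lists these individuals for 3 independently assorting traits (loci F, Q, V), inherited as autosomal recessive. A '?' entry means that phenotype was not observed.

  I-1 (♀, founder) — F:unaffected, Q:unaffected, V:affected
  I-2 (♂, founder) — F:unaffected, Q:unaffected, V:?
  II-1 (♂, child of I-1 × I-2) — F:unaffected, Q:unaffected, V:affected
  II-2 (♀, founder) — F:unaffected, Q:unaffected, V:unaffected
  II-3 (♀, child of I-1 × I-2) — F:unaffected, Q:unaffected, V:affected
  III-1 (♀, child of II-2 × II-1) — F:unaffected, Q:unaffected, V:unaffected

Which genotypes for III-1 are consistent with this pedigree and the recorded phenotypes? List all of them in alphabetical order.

F/I-1 un ·: FF|Ff
F/I-2 un ·: FF|Ff
F/II-1 un I-1×I-2: FF|Ff
F/II-2 un ·: FF|Ff
F/II-3 un I-1×I-2: FF|Ff
F/III-1 un II-2×II-1: FF|Ff
⇒ F over [I-1,I-2,II-1,II-2,II-3,III-1]: 45 consistent
Q/I-1 un ·: QQ|Qq
Q/I-2 un ·: QQ|Qq
Q/II-1 un I-1×I-2: QQ|Qq
Q/II-2 un ·: QQ|Qq
Q/II-3 un I-1×I-2: QQ|Qq
Q/III-1 un II-2×II-1: QQ|Qq
⇒ Q over [I-1,I-2,II-1,II-2,II-3,III-1]: 45 consistent
V/I-1 aff ·: vv
V/I-2 ? ·: Vv|vv
V/II-1 aff I-1×I-2: vv
V/II-2 un ·: VV|Vv
V/II-3 aff I-1×I-2: vv
V/III-1 un II-2×II-1: Vv
⇒ V over [I-1,I-2,II-1,II-2,II-3,III-1]: 4 consistent

III-1 ∈ {FF QQ Vv, FF Qq Vv, Ff QQ Vv, Ff Qq Vv}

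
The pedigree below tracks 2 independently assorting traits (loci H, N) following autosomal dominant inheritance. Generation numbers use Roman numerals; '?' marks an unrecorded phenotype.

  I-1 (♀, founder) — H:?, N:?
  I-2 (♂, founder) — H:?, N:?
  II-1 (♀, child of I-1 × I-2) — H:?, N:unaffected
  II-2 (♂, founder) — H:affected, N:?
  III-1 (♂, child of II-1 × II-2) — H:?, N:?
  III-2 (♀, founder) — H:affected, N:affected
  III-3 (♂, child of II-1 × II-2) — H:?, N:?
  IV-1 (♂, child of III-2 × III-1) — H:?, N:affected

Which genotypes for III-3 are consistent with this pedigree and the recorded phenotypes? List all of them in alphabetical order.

H/I-1 ? ·: hh|Hh|HH
H/I-2 ? ·: hh|Hh|HH
H/II-1 ? I-1×I-2: hh|Hh|HH
H/II-2 aff ·: Hh|HH
H/III-1 ? II-1×II-2: hh|Hh|HH
H/III-2 aff ·: Hh|HH
H/III-3 ? II-1×II-2: hh|Hh|HH
H/IV-1 ? III-2×III-1: hh|Hh|HH
⇒ H over [I-1,I-2,II-1,II-2,III-1,III-2,III-3,IV-1]: 503 consistent
N/I-1 ? ·: nn|Nn
N/I-2 ? ·: nn|Nn
N/II-1 un I-1×I-2: nn
N/II-2 ? ·: nn|Nn|NN
N/III-1 ? II-1×II-2: nn|Nn
N/III-2 aff ·: Nn|NN
N/III-3 ? II-1×II-2: nn|Nn
N/IV-1 aff III-2×III-1: Nn|NN
⇒ N over [I-1,I-2,II-1,II-2,III-1,III-2,III-3,IV-1]: 72 consistent

III-3 ∈ {HH Nn, HH nn, Hh Nn, Hh nn, hh Nn, hh nn}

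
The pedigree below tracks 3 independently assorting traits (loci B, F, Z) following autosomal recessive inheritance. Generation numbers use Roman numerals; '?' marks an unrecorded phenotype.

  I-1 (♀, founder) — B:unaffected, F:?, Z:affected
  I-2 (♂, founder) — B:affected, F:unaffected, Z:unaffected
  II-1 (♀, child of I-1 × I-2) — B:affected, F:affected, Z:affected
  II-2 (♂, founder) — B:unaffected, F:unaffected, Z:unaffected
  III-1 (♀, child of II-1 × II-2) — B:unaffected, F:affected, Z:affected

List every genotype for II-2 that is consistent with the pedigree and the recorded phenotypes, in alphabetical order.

II-2 ∈ {BB Ff Zz, Bb Ff Zz}

B/I-1 un ·: Bb
B/I-2 aff ·: bb
B/II-1 aff I-1×I-2: bb
B/II-2 un ·: BB|Bb
B/III-1 un II-1×II-2: Bb
⇒ B over [I-1,I-2,II-1,II-2,III-1]: 2 consistent
F/I-1 ? ·: Ff|ff
F/I-2 un ·: Ff
F/II-1 aff I-1×I-2: ff
F/II-2 un ·: Ff
F/III-1 aff II-1×II-2: ff
⇒ F over [I-1,I-2,II-1,II-2,III-1]: 2 consistent
Z/I-1 aff ·: zz
Z/I-2 un ·: Zz
Z/II-1 aff I-1×I-2: zz
Z/II-2 un ·: Zz
Z/III-1 aff II-1×II-2: zz
⇒ Z over [I-1,I-2,II-1,II-2,III-1]: 1 consistent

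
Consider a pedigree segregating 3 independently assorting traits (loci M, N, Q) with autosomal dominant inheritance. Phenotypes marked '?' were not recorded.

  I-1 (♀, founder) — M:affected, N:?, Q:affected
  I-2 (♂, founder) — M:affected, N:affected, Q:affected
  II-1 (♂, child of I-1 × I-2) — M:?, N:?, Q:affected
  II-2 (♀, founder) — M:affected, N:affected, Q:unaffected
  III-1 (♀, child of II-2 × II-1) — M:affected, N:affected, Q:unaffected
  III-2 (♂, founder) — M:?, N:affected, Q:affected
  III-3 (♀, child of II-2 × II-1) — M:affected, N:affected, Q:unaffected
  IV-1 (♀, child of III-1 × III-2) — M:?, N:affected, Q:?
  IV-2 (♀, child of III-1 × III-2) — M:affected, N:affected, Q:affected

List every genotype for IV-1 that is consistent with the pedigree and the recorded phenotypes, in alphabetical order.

M/I-1 aff ·: Mm|MM
M/I-2 aff ·: Mm|MM
M/II-1 ? I-1×I-2: mm|Mm|MM
M/II-2 aff ·: Mm|MM
M/III-1 aff II-2×II-1: Mm|MM
M/III-2 ? ·: mm|Mm|MM
M/III-3 aff II-2×II-1: Mm|MM
M/IV-1 ? III-1×III-2: mm|Mm|MM
M/IV-2 aff III-1×III-2: Mm|MM
⇒ M over [I-1,I-2,II-1,II-2,III-1,III-2,III-3,IV-1,IV-2]: 408 consistent
N/I-1 ? ·: nn|Nn|NN
N/I-2 aff ·: Nn|NN
N/II-1 ? I-1×I-2: nn|Nn|NN
N/II-2 aff ·: Nn|NN
N/III-1 aff II-2×II-1: Nn|NN
N/III-2 aff ·: Nn|NN
N/III-3 aff II-2×II-1: Nn|NN
N/IV-1 aff III-1×III-2: Nn|NN
N/IV-2 aff III-1×III-2: Nn|NN
⇒ N over [I-1,I-2,II-1,II-2,III-1,III-2,III-3,IV-1,IV-2]: 416 consistent
Q/I-1 aff ·: Qq|QQ
Q/I-2 aff ·: Qq|QQ
Q/II-1 aff I-1×I-2: Qq
Q/II-2 un ·: qq
Q/III-1 un II-2×II-1: qq
Q/III-2 aff ·: Qq|QQ
Q/III-3 un II-2×II-1: qq
Q/IV-1 ? III-1×III-2: qq|Qq
Q/IV-2 aff III-1×III-2: Qq
⇒ Q over [I-1,I-2,II-1,II-2,III-1,III-2,III-3,IV-1,IV-2]: 9 consistent

IV-1 ∈ {MM NN Qq, MM NN qq, MM Nn Qq, MM Nn qq, Mm NN Qq, Mm NN qq, Mm Nn Qq, Mm Nn qq, mm NN Qq, mm NN qq, mm Nn Qq, mm Nn qq}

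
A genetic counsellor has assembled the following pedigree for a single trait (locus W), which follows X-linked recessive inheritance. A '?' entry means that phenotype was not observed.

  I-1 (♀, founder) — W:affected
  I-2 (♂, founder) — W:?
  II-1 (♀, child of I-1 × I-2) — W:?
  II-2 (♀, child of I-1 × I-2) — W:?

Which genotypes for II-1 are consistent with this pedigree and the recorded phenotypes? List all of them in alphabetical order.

II-1 ∈ {X^WX^w, X^wX^w}

W/I-1 aff ·: X^wX^w
W/I-2 ? ·: X^WY|X^wY
W/II-1 ? I-1×I-2: X^WX^w|X^wX^w
W/II-2 ? I-1×I-2: X^WX^w|X^wX^w
⇒ W over [I-1,I-2,II-1,II-2]: 2 consistent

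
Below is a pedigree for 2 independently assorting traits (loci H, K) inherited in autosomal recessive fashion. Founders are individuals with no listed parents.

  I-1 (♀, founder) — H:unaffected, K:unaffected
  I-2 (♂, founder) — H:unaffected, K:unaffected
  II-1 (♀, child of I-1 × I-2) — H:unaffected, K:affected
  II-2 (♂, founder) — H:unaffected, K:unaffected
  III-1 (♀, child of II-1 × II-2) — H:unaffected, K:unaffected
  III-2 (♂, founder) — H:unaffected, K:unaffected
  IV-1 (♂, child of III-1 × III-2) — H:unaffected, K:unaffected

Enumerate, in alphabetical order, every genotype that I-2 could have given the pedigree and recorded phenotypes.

H/I-1 un ·: HH|Hh
H/I-2 un ·: HH|Hh
H/II-1 un I-1×I-2: HH|Hh
H/II-2 un ·: HH|Hh
H/III-1 un II-1×II-2: HH|Hh
H/III-2 un ·: HH|Hh
H/IV-1 un III-1×III-2: HH|Hh
⇒ H over [I-1,I-2,II-1,II-2,III-1,III-2,IV-1]: 82 consistent
K/I-1 un ·: Kk
K/I-2 un ·: Kk
K/II-1 aff I-1×I-2: kk
K/II-2 un ·: KK|Kk
K/III-1 un II-1×II-2: Kk
K/III-2 un ·: KK|Kk
K/IV-1 un III-1×III-2: KK|Kk
⇒ K over [I-1,I-2,II-1,II-2,III-1,III-2,IV-1]: 8 consistent

I-2 ∈ {HH Kk, Hh Kk}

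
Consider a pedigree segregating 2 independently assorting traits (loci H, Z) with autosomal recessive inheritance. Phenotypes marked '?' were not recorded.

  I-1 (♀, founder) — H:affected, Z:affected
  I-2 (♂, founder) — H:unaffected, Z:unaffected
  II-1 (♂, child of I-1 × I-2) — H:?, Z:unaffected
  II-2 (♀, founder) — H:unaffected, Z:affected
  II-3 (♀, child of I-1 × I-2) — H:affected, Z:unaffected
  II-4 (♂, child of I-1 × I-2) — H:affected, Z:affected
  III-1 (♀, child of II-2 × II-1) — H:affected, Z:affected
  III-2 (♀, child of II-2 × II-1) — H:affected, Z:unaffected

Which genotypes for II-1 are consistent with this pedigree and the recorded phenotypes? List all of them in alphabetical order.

II-1 ∈ {Hh Zz, hh Zz}

H/I-1 aff ·: hh
H/I-2 un ·: Hh
H/II-1 ? I-1×I-2: Hh|hh
H/II-2 un ·: Hh
H/II-3 aff I-1×I-2: hh
H/II-4 aff I-1×I-2: hh
H/III-1 aff II-2×II-1: hh
H/III-2 aff II-2×II-1: hh
⇒ H over [I-1,I-2,II-1,II-2,II-3,II-4,III-1,III-2]: 2 consistent
Z/I-1 aff ·: zz
Z/I-2 un ·: Zz
Z/II-1 un I-1×I-2: Zz
Z/II-2 aff ·: zz
Z/II-3 un I-1×I-2: Zz
Z/II-4 aff I-1×I-2: zz
Z/III-1 aff II-2×II-1: zz
Z/III-2 un II-2×II-1: Zz
⇒ Z over [I-1,I-2,II-1,II-2,II-3,II-4,III-1,III-2]: 1 consistent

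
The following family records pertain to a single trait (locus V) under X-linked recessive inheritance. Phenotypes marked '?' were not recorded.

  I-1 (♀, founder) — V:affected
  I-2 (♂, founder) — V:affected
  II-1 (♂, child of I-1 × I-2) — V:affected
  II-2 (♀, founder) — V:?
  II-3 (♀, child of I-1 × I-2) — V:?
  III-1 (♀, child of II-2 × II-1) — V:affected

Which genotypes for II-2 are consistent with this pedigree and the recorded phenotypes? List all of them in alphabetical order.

II-2 ∈ {X^VX^v, X^vX^v}

V/I-1 aff ·: X^vX^v
V/I-2 aff ·: X^vY
V/II-1 aff I-1×I-2: X^vY
V/II-2 ? ·: X^VX^v|X^vX^v
V/II-3 ? I-1×I-2: X^vX^v
V/III-1 aff II-2×II-1: X^vX^v
⇒ V over [I-1,I-2,II-1,II-2,II-3,III-1]: 2 consistent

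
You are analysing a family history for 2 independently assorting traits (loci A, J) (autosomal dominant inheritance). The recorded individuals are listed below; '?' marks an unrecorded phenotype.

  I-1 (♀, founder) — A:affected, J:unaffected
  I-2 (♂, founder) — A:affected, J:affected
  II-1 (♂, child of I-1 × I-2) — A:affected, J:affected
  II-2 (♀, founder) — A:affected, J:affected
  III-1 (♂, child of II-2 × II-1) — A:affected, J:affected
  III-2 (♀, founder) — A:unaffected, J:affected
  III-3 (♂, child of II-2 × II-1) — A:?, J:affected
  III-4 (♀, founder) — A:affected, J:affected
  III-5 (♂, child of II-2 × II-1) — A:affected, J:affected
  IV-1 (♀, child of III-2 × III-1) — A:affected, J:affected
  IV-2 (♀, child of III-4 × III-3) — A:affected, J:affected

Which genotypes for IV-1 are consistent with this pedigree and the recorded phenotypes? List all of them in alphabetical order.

A/I-1 aff ·: Aa|AA
A/I-2 aff ·: Aa|AA
A/II-1 aff I-1×I-2: Aa|AA
A/II-2 aff ·: Aa|AA
A/III-1 aff II-2×II-1: Aa|AA
A/III-2 un ·: aa
A/III-3 ? II-2×II-1: aa|Aa|AA
A/III-4 aff ·: Aa|AA
A/III-5 aff II-2×II-1: Aa|AA
A/IV-1 aff III-2×III-1: Aa
A/IV-2 aff III-4×III-3: Aa|AA
⇒ A over [I-1,I-2,II-1,II-2,III-1,III-2,III-3,III-4,III-5,IV-1,IV-2]: 316 consistent
J/I-1 un ·: jj
J/I-2 aff ·: Jj|JJ
J/II-1 aff I-1×I-2: Jj
J/II-2 aff ·: Jj|JJ
J/III-1 aff II-2×II-1: Jj|JJ
J/III-2 aff ·: Jj|JJ
J/III-3 aff II-2×II-1: Jj|JJ
J/III-4 aff ·: Jj|JJ
J/III-5 aff II-2×II-1: Jj|JJ
J/IV-1 aff III-2×III-1: Jj|JJ
J/IV-2 aff III-4×III-3: Jj|JJ
⇒ J over [I-1,I-2,II-1,II-2,III-1,III-2,III-3,III-4,III-5,IV-1,IV-2]: 392 consistent

IV-1 ∈ {Aa JJ, Aa Jj}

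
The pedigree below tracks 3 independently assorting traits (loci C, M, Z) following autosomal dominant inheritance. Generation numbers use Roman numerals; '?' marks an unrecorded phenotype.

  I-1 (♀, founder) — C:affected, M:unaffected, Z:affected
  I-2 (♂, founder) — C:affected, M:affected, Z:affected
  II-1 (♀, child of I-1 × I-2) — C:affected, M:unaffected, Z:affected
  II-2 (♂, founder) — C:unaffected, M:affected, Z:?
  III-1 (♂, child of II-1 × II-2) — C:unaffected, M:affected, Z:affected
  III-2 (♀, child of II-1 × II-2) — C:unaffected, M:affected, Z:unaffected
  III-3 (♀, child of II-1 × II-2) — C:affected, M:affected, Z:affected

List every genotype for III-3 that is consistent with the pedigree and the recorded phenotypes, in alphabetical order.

C/I-1 aff ·: Cc|CC
C/I-2 aff ·: Cc|CC
C/II-1 aff I-1×I-2: Cc
C/II-2 un ·: cc
C/III-1 un II-1×II-2: cc
C/III-2 un II-1×II-2: cc
C/III-3 aff II-1×II-2: Cc
⇒ C over [I-1,I-2,II-1,II-2,III-1,III-2,III-3]: 3 consistent
M/I-1 un ·: mm
M/I-2 aff ·: Mm
M/II-1 un I-1×I-2: mm
M/II-2 aff ·: Mm|MM
M/III-1 aff II-1×II-2: Mm
M/III-2 aff II-1×II-2: Mm
M/III-3 aff II-1×II-2: Mm
⇒ M over [I-1,I-2,II-1,II-2,III-1,III-2,III-3]: 2 consistent
Z/I-1 aff ·: Zz|ZZ
Z/I-2 aff ·: Zz|ZZ
Z/II-1 aff I-1×I-2: Zz
Z/II-2 ? ·: zz|Zz
Z/III-1 aff II-1×II-2: Zz|ZZ
Z/III-2 un II-1×II-2: zz
Z/III-3 aff II-1×II-2: Zz|ZZ
⇒ Z over [I-1,I-2,II-1,II-2,III-1,III-2,III-3]: 15 consistent

III-3 ∈ {Cc Mm ZZ, Cc Mm Zz}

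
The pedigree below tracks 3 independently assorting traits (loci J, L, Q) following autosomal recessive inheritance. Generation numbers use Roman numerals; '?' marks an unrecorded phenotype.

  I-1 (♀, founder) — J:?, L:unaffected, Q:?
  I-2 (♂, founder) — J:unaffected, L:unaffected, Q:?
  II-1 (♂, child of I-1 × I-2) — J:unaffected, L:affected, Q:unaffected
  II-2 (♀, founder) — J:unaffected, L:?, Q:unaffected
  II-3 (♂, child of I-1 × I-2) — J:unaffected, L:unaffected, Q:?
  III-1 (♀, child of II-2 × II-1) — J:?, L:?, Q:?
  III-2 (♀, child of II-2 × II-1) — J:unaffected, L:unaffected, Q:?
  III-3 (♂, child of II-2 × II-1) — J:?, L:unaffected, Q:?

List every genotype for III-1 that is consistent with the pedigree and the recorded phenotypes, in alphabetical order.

III-1 ∈ {JJ Ll QQ, JJ Ll Qq, JJ Ll qq, JJ ll QQ, JJ ll Qq, JJ ll qq, Jj Ll QQ, Jj Ll Qq, Jj Ll qq, Jj ll QQ, Jj ll Qq, Jj ll qq, jj Ll QQ, jj Ll Qq, jj Ll qq, jj ll QQ, jj ll Qq, jj ll qq}

J/I-1 ? ·: JJ|Jj|jj
J/I-2 un ·: JJ|Jj
J/II-1 un I-1×I-2: JJ|Jj
J/II-2 un ·: JJ|Jj
J/II-3 un I-1×I-2: JJ|Jj
J/III-1 ? II-2×II-1: JJ|Jj|jj
J/III-2 un II-2×II-1: JJ|Jj
J/III-3 ? II-2×II-1: JJ|Jj|jj
⇒ J over [I-1,I-2,II-1,II-2,II-3,III-1,III-2,III-3]: 271 consistent
L/I-1 un ·: Ll
L/I-2 un ·: Ll
L/II-1 aff I-1×I-2: ll
L/II-2 ? ·: LL|Ll
L/II-3 un I-1×I-2: LL|Ll
L/III-1 ? II-2×II-1: Ll|ll
L/III-2 un II-2×II-1: Ll
L/III-3 un II-2×II-1: Ll
⇒ L over [I-1,I-2,II-1,II-2,II-3,III-1,III-2,III-3]: 6 consistent
Q/I-1 ? ·: QQ|Qq|qq
Q/I-2 ? ·: QQ|Qq|qq
Q/II-1 un I-1×I-2: QQ|Qq
Q/II-2 un ·: QQ|Qq
Q/II-3 ? I-1×I-2: QQ|Qq|qq
Q/III-1 ? II-2×II-1: QQ|Qq|qq
Q/III-2 ? II-2×II-1: QQ|Qq|qq
Q/III-3 ? II-2×II-1: QQ|Qq|qq
⇒ Q over [I-1,I-2,II-1,II-2,II-3,III-1,III-2,III-3]: 527 consistent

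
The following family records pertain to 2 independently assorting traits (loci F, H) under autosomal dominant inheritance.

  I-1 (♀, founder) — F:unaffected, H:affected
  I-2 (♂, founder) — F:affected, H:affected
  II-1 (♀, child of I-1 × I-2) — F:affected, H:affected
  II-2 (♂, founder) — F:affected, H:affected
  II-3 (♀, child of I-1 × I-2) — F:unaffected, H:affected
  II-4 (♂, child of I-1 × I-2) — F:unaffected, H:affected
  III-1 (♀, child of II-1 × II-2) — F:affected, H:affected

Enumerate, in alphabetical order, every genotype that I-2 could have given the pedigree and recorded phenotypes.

F/I-1 un ·: ff
F/I-2 aff ·: Ff
F/II-1 aff I-1×I-2: Ff
F/II-2 aff ·: Ff|FF
F/II-3 un I-1×I-2: ff
F/II-4 un I-1×I-2: ff
F/III-1 aff II-1×II-2: Ff|FF
⇒ F over [I-1,I-2,II-1,II-2,II-3,II-4,III-1]: 4 consistent
H/I-1 aff ·: Hh|HH
H/I-2 aff ·: Hh|HH
H/II-1 aff I-1×I-2: Hh|HH
H/II-2 aff ·: Hh|HH
H/II-3 aff I-1×I-2: Hh|HH
H/II-4 aff I-1×I-2: Hh|HH
H/III-1 aff II-1×II-2: Hh|HH
⇒ H over [I-1,I-2,II-1,II-2,II-3,II-4,III-1]: 87 consistent

I-2 ∈ {Ff HH, Ff Hh}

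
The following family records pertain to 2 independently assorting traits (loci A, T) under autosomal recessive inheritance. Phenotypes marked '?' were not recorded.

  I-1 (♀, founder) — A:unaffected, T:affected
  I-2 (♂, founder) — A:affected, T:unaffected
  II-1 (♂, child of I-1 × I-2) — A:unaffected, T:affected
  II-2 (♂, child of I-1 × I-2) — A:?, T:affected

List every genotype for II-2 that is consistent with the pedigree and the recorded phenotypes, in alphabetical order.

II-2 ∈ {Aa tt, aa tt}

A/I-1 un ·: AA|Aa
A/I-2 aff ·: aa
A/II-1 un I-1×I-2: Aa
A/II-2 ? I-1×I-2: Aa|aa
⇒ A over [I-1,I-2,II-1,II-2]: 3 consistent
T/I-1 aff ·: tt
T/I-2 un ·: Tt
T/II-1 aff I-1×I-2: tt
T/II-2 aff I-1×I-2: tt
⇒ T over [I-1,I-2,II-1,II-2]: 1 consistent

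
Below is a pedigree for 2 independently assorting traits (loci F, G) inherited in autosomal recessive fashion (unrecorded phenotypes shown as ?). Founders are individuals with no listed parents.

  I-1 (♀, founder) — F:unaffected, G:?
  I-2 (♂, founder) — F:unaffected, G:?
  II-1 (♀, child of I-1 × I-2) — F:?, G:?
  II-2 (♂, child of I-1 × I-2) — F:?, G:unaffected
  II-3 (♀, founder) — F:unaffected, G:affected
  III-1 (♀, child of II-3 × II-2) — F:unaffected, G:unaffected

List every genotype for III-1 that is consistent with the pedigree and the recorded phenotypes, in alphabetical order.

F/I-1 un ·: FF|Ff
F/I-2 un ·: FF|Ff
F/II-1 ? I-1×I-2: FF|Ff|ff
F/II-2 ? I-1×I-2: FF|Ff|ff
F/II-3 un ·: FF|Ff
F/III-1 un II-3×II-2: FF|Ff
⇒ F over [I-1,I-2,II-1,II-2,II-3,III-1]: 58 consistent
G/I-1 ? ·: GG|Gg|gg
G/I-2 ? ·: GG|Gg|gg
G/II-1 ? I-1×I-2: GG|Gg|gg
G/II-2 un I-1×I-2: GG|Gg
G/II-3 aff ·: gg
G/III-1 un II-3×II-2: Gg
⇒ G over [I-1,I-2,II-1,II-2,II-3,III-1]: 21 consistent

III-1 ∈ {FF Gg, Ff Gg}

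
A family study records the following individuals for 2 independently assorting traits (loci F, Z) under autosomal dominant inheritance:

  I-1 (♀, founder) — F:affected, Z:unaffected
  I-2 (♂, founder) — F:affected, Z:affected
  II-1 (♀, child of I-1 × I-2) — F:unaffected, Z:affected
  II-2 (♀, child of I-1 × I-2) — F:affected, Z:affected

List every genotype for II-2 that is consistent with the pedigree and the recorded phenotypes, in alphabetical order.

F/I-1 aff ·: Ff
F/I-2 aff ·: Ff
F/II-1 un I-1×I-2: ff
F/II-2 aff I-1×I-2: Ff|FF
⇒ F over [I-1,I-2,II-1,II-2]: 2 consistent
Z/I-1 un ·: zz
Z/I-2 aff ·: Zz|ZZ
Z/II-1 aff I-1×I-2: Zz
Z/II-2 aff I-1×I-2: Zz
⇒ Z over [I-1,I-2,II-1,II-2]: 2 consistent

II-2 ∈ {FF Zz, Ff Zz}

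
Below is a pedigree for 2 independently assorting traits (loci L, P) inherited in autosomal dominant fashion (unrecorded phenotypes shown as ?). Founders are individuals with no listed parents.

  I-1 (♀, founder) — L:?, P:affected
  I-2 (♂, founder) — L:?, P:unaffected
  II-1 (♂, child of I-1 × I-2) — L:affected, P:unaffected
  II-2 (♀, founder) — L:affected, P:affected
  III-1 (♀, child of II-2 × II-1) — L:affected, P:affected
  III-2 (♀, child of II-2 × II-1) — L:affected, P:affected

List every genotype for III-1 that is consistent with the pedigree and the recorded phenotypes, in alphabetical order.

III-1 ∈ {LL Pp, Ll Pp}

L/I-1 ? ·: ll|Ll|LL
L/I-2 ? ·: ll|Ll|LL
L/II-1 aff I-1×I-2: Ll|LL
L/II-2 aff ·: Ll|LL
L/III-1 aff II-2×II-1: Ll|LL
L/III-2 aff II-2×II-1: Ll|LL
⇒ L over [I-1,I-2,II-1,II-2,III-1,III-2]: 76 consistent
P/I-1 aff ·: Pp
P/I-2 un ·: pp
P/II-1 un I-1×I-2: pp
P/II-2 aff ·: Pp|PP
P/III-1 aff II-2×II-1: Pp
P/III-2 aff II-2×II-1: Pp
⇒ P over [I-1,I-2,II-1,II-2,III-1,III-2]: 2 consistent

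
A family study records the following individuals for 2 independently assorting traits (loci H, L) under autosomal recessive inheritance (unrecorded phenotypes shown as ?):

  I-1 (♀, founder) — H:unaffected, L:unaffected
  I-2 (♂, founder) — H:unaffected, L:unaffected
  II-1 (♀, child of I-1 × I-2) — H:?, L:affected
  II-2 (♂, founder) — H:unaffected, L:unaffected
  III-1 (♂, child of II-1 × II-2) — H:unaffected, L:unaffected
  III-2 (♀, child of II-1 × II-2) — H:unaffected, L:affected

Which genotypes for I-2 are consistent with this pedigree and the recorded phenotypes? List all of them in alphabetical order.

H/I-1 un ·: HH|Hh
H/I-2 un ·: HH|Hh
H/II-1 ? I-1×I-2: HH|Hh|hh
H/II-2 un ·: HH|Hh
H/III-1 un II-1×II-2: HH|Hh
H/III-2 un II-1×II-2: HH|Hh
⇒ H over [I-1,I-2,II-1,II-2,III-1,III-2]: 46 consistent
L/I-1 un ·: Ll
L/I-2 un ·: Ll
L/II-1 aff I-1×I-2: ll
L/II-2 un ·: Ll
L/III-1 un II-1×II-2: Ll
L/III-2 aff II-1×II-2: ll
⇒ L over [I-1,I-2,II-1,II-2,III-1,III-2]: 1 consistent

I-2 ∈ {HH Ll, Hh Ll}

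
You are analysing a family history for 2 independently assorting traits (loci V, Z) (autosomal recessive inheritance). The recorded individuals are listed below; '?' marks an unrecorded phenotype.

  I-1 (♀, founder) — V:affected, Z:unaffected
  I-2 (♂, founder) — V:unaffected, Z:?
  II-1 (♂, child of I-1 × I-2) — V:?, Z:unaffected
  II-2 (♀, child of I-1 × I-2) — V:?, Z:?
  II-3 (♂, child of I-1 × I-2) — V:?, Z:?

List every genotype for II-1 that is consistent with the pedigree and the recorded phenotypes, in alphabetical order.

V/I-1 aff ·: vv
V/I-2 un ·: VV|Vv
V/II-1 ? I-1×I-2: Vv|vv
V/II-2 ? I-1×I-2: Vv|vv
V/II-3 ? I-1×I-2: Vv|vv
⇒ V over [I-1,I-2,II-1,II-2,II-3]: 9 consistent
Z/I-1 un ·: ZZ|Zz
Z/I-2 ? ·: ZZ|Zz|zz
Z/II-1 un I-1×I-2: ZZ|Zz
Z/II-2 ? I-1×I-2: ZZ|Zz|zz
Z/II-3 ? I-1×I-2: ZZ|Zz|zz
⇒ Z over [I-1,I-2,II-1,II-2,II-3]: 40 consistent

II-1 ∈ {Vv ZZ, Vv Zz, vv ZZ, vv Zz}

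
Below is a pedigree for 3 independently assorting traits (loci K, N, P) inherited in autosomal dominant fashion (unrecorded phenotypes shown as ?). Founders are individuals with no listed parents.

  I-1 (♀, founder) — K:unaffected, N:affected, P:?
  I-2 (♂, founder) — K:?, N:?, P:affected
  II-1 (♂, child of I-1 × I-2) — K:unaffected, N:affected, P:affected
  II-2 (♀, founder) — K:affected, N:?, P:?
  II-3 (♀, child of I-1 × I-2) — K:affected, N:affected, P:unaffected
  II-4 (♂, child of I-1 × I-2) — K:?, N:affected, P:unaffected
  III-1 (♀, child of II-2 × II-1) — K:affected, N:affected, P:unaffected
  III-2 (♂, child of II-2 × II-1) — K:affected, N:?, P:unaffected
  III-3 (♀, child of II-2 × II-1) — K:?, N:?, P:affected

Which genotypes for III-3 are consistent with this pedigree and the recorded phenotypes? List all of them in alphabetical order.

III-3 ∈ {Kk NN PP, Kk NN Pp, Kk Nn PP, Kk Nn Pp, Kk nn PP, Kk nn Pp, kk NN PP, kk NN Pp, kk Nn PP, kk Nn Pp, kk nn PP, kk nn Pp}

K/I-1 un ·: kk
K/I-2 ? ·: Kk
K/II-1 un I-1×I-2: kk
K/II-2 aff ·: Kk|KK
K/II-3 aff I-1×I-2: Kk
K/II-4 ? I-1×I-2: kk|Kk
K/III-1 aff II-2×II-1: Kk
K/III-2 aff II-2×II-1: Kk
K/III-3 ? II-2×II-1: kk|Kk
⇒ K over [I-1,I-2,II-1,II-2,II-3,II-4,III-1,III-2,III-3]: 6 consistent
N/I-1 aff ·: Nn|NN
N/I-2 ? ·: nn|Nn|NN
N/II-1 aff I-1×I-2: Nn|NN
N/II-2 ? ·: nn|Nn|NN
N/II-3 aff I-1×I-2: Nn|NN
N/II-4 aff I-1×I-2: Nn|NN
N/III-1 aff II-2×II-1: Nn|NN
N/III-2 ? II-2×II-1: nn|Nn|NN
N/III-3 ? II-2×II-1: nn|Nn|NN
⇒ N over [I-1,I-2,II-1,II-2,II-3,II-4,III-1,III-2,III-3]: 550 consistent
P/I-1 ? ·: pp|Pp
P/I-2 aff ·: Pp
P/II-1 aff I-1×I-2: Pp
P/II-2 ? ·: pp|Pp
P/II-3 un I-1×I-2: pp
P/II-4 un I-1×I-2: pp
P/III-1 un II-2×II-1: pp
P/III-2 un II-2×II-1: pp
P/III-3 aff II-2×II-1: Pp|PP
⇒ P over [I-1,I-2,II-1,II-2,II-3,II-4,III-1,III-2,III-3]: 6 consistent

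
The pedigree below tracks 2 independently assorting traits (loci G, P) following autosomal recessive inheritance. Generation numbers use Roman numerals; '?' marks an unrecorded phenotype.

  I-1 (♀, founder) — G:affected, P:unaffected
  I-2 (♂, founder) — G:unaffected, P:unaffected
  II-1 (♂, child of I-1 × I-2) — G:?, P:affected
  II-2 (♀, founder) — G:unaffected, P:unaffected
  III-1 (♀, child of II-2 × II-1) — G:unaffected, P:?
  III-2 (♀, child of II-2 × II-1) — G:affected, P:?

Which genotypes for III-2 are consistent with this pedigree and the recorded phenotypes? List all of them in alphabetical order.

III-2 ∈ {gg Pp, gg pp}

G/I-1 aff ·: gg
G/I-2 un ·: GG|Gg
G/II-1 ? I-1×I-2: Gg|gg
G/II-2 un ·: Gg
G/III-1 un II-2×II-1: GG|Gg
G/III-2 aff II-2×II-1: gg
⇒ G over [I-1,I-2,II-1,II-2,III-1,III-2]: 5 consistent
P/I-1 un ·: Pp
P/I-2 un ·: Pp
P/II-1 aff I-1×I-2: pp
P/II-2 un ·: PP|Pp
P/III-1 ? II-2×II-1: Pp|pp
P/III-2 ? II-2×II-1: Pp|pp
⇒ P over [I-1,I-2,II-1,II-2,III-1,III-2]: 5 consistent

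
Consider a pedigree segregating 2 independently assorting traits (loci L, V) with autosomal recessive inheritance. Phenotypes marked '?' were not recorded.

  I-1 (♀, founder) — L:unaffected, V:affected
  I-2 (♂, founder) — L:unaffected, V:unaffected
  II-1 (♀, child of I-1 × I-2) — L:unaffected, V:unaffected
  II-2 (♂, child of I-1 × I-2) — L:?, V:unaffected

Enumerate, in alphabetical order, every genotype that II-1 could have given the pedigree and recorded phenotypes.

II-1 ∈ {LL Vv, Ll Vv}

L/I-1 un ·: LL|Ll
L/I-2 un ·: LL|Ll
L/II-1 un I-1×I-2: LL|Ll
L/II-2 ? I-1×I-2: LL|Ll|ll
⇒ L over [I-1,I-2,II-1,II-2]: 15 consistent
V/I-1 aff ·: vv
V/I-2 un ·: VV|Vv
V/II-1 un I-1×I-2: Vv
V/II-2 un I-1×I-2: Vv
⇒ V over [I-1,I-2,II-1,II-2]: 2 consistent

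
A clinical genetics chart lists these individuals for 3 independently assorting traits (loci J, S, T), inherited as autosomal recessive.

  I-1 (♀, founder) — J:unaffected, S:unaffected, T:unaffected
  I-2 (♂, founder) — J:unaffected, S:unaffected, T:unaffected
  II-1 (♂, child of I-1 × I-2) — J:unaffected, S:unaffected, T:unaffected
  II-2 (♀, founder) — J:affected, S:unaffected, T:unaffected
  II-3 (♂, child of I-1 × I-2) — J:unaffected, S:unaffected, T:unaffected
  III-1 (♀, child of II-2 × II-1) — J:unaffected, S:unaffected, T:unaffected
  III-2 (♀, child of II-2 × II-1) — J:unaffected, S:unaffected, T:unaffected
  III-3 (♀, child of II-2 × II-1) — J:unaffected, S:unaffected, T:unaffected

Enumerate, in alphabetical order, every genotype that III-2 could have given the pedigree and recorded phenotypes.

III-2 ∈ {Jj SS TT, Jj SS Tt, Jj Ss TT, Jj Ss Tt}

J/I-1 un ·: JJ|Jj
J/I-2 un ·: JJ|Jj
J/II-1 un I-1×I-2: JJ|Jj
J/II-2 aff ·: jj
J/II-3 un I-1×I-2: JJ|Jj
J/III-1 un II-2×II-1: Jj
J/III-2 un II-2×II-1: Jj
J/III-3 un II-2×II-1: Jj
⇒ J over [I-1,I-2,II-1,II-2,II-3,III-1,III-2,III-3]: 13 consistent
S/I-1 un ·: SS|Ss
S/I-2 un ·: SS|Ss
S/II-1 un I-1×I-2: SS|Ss
S/II-2 un ·: SS|Ss
S/II-3 un I-1×I-2: SS|Ss
S/III-1 un II-2×II-1: SS|Ss
S/III-2 un II-2×II-1: SS|Ss
S/III-3 un II-2×II-1: SS|Ss
⇒ S over [I-1,I-2,II-1,II-2,II-3,III-1,III-2,III-3]: 159 consistent
T/I-1 un ·: TT|Tt
T/I-2 un ·: TT|Tt
T/II-1 un I-1×I-2: TT|Tt
T/II-2 un ·: TT|Tt
T/II-3 un I-1×I-2: TT|Tt
T/III-1 un II-2×II-1: TT|Tt
T/III-2 un II-2×II-1: TT|Tt
T/III-3 un II-2×II-1: TT|Tt
⇒ T over [I-1,I-2,II-1,II-2,II-3,III-1,III-2,III-3]: 159 consistent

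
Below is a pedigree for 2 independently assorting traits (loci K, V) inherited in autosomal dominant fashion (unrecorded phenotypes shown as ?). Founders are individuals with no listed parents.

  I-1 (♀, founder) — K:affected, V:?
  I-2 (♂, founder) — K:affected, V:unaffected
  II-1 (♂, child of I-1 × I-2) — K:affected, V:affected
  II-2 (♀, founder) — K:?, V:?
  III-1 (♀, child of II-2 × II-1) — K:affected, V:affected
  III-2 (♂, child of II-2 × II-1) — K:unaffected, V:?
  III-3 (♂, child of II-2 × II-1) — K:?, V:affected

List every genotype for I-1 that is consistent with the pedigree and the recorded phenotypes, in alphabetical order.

I-1 ∈ {KK VV, KK Vv, Kk VV, Kk Vv}

K/I-1 aff ·: Kk|KK
K/I-2 aff ·: Kk|KK
K/II-1 aff I-1×I-2: Kk
K/II-2 ? ·: kk|Kk
K/III-1 aff II-2×II-1: Kk|KK
K/III-2 un II-2×II-1: kk
K/III-3 ? II-2×II-1: kk|Kk|KK
⇒ K over [I-1,I-2,II-1,II-2,III-1,III-2,III-3]: 24 consistent
V/I-1 ? ·: Vv|VV
V/I-2 un ·: vv
V/II-1 aff I-1×I-2: Vv
V/II-2 ? ·: vv|Vv|VV
V/III-1 aff II-2×II-1: Vv|VV
V/III-2 ? II-2×II-1: vv|Vv|VV
V/III-3 aff II-2×II-1: Vv|VV
⇒ V over [I-1,I-2,II-1,II-2,III-1,III-2,III-3]: 44 consistent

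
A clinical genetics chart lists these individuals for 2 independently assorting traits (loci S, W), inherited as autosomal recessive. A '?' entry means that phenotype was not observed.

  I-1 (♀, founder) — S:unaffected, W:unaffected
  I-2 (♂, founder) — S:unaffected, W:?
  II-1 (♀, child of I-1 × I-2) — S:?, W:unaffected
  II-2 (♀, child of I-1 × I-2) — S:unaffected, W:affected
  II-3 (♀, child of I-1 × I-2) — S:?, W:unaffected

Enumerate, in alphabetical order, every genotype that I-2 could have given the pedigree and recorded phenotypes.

I-2 ∈ {SS Ww, SS ww, Ss Ww, Ss ww}

S/I-1 un ·: SS|Ss
S/I-2 un ·: SS|Ss
S/II-1 ? I-1×I-2: SS|Ss|ss
S/II-2 un I-1×I-2: SS|Ss
S/II-3 ? I-1×I-2: SS|Ss|ss
⇒ S over [I-1,I-2,II-1,II-2,II-3]: 35 consistent
W/I-1 un ·: Ww
W/I-2 ? ·: Ww|ww
W/II-1 un I-1×I-2: WW|Ww
W/II-2 aff I-1×I-2: ww
W/II-3 un I-1×I-2: WW|Ww
⇒ W over [I-1,I-2,II-1,II-2,II-3]: 5 consistent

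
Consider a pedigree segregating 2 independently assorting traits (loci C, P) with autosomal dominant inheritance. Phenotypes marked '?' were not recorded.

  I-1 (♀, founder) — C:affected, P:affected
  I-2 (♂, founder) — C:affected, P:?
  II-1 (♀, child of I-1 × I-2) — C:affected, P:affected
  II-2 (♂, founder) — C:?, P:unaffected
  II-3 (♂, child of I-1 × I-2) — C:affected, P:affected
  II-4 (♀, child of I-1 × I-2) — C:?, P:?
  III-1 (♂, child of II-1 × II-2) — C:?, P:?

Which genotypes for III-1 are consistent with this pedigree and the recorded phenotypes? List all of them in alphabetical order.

C/I-1 aff ·: Cc|CC
C/I-2 aff ·: Cc|CC
C/II-1 aff I-1×I-2: Cc|CC
C/II-2 ? ·: cc|Cc|CC
C/II-3 aff I-1×I-2: Cc|CC
C/II-4 ? I-1×I-2: cc|Cc|CC
C/III-1 ? II-1×II-2: cc|Cc|CC
⇒ C over [I-1,I-2,II-1,II-2,II-3,II-4,III-1]: 158 consistent
P/I-1 aff ·: Pp|PP
P/I-2 ? ·: pp|Pp|PP
P/II-1 aff I-1×I-2: Pp|PP
P/II-2 un ·: pp
P/II-3 aff I-1×I-2: Pp|PP
P/II-4 ? I-1×I-2: pp|Pp|PP
P/III-1 ? II-1×II-2: pp|Pp
⇒ P over [I-1,I-2,II-1,II-2,II-3,II-4,III-1]: 49 consistent

III-1 ∈ {CC Pp, CC pp, Cc Pp, Cc pp, cc Pp, cc pp}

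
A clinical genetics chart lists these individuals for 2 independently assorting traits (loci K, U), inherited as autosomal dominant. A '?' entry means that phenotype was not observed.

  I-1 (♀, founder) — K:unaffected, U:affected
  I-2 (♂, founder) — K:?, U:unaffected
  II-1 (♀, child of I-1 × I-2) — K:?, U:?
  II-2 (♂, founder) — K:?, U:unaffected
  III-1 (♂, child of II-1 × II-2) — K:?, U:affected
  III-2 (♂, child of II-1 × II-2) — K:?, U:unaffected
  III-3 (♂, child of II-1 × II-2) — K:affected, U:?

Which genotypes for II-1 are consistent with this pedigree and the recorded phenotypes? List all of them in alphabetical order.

II-1 ∈ {Kk Uu, kk Uu}

K/I-1 un ·: kk
K/I-2 ? ·: kk|Kk|KK
K/II-1 ? I-1×I-2: kk|Kk
K/II-2 ? ·: kk|Kk|KK
K/III-1 ? II-1×II-2: kk|Kk|KK
K/III-2 ? II-1×II-2: kk|Kk|KK
K/III-3 aff II-1×II-2: Kk|KK
⇒ K over [I-1,I-2,II-1,II-2,III-1,III-2,III-3]: 70 consistent
U/I-1 aff ·: Uu|UU
U/I-2 un ·: uu
U/II-1 ? I-1×I-2: Uu
U/II-2 un ·: uu
U/III-1 aff II-1×II-2: Uu
U/III-2 un II-1×II-2: uu
U/III-3 ? II-1×II-2: uu|Uu
⇒ U over [I-1,I-2,II-1,II-2,III-1,III-2,III-3]: 4 consistent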